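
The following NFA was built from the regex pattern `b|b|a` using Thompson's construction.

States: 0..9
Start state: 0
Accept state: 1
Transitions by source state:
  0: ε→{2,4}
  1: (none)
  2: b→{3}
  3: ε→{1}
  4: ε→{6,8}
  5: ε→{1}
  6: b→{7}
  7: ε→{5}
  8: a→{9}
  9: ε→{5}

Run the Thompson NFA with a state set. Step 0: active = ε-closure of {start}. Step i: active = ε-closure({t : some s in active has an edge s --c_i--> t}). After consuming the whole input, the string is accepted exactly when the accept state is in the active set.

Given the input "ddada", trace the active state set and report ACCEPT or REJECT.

initial (ε-close {0}): {0,2,4,6,8}
'd' @ 1: {}  — state set empty
rest 'dada' ignored (set empty)
after full input: {}  (accept=1 not in)

Answer: REJECT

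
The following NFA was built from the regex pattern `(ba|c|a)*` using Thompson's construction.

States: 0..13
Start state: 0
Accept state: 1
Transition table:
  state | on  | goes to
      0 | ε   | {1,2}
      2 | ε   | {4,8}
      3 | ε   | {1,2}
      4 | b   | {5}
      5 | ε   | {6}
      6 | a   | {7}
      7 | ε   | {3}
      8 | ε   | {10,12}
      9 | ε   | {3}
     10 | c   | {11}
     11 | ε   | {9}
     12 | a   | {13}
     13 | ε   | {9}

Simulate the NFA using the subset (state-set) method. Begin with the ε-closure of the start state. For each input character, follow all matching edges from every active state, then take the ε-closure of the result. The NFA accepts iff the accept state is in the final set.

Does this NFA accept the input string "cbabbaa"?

initial (ε-close {0}): {0,1,2,4,8,10,12}
'c' @ 1: {1,2,3,4,8,9,10,11,12}  [accepting]
'b' @ 2: {5,6}
'a' @ 3: {1,2,3,4,7,8,10,12}  [accepting]
'b' @ 4: {5,6}
'b' @ 5: {}  — no active states
rest 'aa' ignored (set empty)
after full input: {}  (accept=1 not in)

Answer: REJECT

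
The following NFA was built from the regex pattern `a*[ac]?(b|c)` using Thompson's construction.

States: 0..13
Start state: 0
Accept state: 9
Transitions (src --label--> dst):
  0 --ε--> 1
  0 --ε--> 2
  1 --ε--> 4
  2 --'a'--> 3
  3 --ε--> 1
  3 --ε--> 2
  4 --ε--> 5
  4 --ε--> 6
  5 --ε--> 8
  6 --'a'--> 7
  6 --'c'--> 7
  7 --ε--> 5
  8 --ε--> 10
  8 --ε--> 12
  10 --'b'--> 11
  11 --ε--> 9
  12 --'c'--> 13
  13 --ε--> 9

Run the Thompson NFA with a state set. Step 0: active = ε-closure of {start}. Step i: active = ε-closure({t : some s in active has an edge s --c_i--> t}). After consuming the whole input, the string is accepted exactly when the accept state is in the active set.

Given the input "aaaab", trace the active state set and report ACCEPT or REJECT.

S₀ = ε-closure({0}) = {0,1,2,4,5,6,8,10,12}
'a' @ 1: {1,2,3,4,5,6,7,8,10,12}
'a' @ 2: {1,2,3,4,5,6,7,8,10,12}
'a' @ 3: {1,2,3,4,5,6,7,8,10,12}
'a' @ 4: {1,2,3,4,5,6,7,8,10,12}
'b' @ 5: {9,11}  (accept∈set)
end set {9,11} — state 9 in

Answer: ACCEPT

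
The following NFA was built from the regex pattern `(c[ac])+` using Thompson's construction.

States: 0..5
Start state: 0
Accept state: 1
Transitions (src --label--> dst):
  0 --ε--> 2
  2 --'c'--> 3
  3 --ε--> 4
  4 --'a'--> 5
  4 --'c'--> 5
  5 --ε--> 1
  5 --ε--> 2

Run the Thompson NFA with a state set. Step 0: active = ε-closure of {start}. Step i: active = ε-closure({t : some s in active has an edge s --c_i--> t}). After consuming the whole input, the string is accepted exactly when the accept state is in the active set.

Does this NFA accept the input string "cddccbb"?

Answer: REJECT

Steps:
initial (ε-close {0}): {0,2}
'c' @ 1: {3,4}
'd' @ 2: {}  — dead — no transitions
rest 'dccbb' ignored (set empty)
end set {} — state 1 not in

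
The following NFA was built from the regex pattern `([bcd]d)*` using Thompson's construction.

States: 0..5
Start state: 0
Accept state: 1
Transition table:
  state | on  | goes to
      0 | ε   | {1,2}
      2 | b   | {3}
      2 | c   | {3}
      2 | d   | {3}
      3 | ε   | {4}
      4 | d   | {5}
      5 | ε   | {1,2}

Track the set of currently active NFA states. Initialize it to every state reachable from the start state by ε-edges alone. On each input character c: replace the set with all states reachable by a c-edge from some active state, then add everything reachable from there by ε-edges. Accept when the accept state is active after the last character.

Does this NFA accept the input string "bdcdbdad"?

initial (ε-close {0}): {0,1,2}
'b' @ 1: {3,4}
'd' @ 2: {1,2,5}  ✓accept
'c' @ 3: {3,4}
'd' @ 4: {1,2,5}  ✓accept
'b' @ 5: {3,4}
'd' @ 6: {1,2,5}  ✓accept
'a' @ 7: {}  — state set empty
rest 'd' ignored (set empty)
end set {} — state 1 not in

Answer: REJECT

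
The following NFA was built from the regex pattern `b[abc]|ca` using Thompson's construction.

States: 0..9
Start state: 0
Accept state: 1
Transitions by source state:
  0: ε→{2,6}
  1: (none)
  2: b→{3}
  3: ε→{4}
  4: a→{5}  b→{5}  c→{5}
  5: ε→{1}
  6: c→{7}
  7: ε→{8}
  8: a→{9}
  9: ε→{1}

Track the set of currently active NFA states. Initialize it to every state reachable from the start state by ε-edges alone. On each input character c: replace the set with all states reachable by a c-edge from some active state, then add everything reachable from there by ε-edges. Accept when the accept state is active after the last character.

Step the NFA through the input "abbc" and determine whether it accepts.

Answer: REJECT

Derivation:
start: ε-closure({0}) = {0,2,6}
'a' @ 1: {}  — no active states
rest 'bbc' ignored (set empty)
end set {} — state 1 not in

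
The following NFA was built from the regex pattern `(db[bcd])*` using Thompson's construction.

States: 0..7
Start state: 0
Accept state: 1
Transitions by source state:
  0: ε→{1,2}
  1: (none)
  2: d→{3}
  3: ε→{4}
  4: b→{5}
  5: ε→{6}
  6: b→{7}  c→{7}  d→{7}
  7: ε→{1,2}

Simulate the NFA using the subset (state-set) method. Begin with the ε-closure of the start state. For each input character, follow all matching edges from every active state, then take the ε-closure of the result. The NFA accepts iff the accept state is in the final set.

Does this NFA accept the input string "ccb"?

Answer: REJECT

Steps:
S₀ = ε-closure({0}) = {0,1,2}
'c' @ 1: {}  — no active states
rest 'cb' ignored (set empty)
end set {} — state 1 not in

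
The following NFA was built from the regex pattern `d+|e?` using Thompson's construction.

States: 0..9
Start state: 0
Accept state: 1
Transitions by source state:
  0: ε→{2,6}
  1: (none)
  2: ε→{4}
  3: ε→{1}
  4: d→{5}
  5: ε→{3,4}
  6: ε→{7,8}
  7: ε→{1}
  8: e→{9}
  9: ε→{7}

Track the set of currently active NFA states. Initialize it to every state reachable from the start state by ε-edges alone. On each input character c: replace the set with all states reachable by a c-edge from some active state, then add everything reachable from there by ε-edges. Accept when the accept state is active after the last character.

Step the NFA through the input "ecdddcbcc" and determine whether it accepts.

initial (ε-close {0}): {0,1,2,4,6,7,8}
'e' @ 1: {1,7,9}  ✓accept
'c' @ 2: {}  — no active states
rest 'dddcbcc' ignored (set empty)
final: {}; accept 1 not in set

Answer: REJECT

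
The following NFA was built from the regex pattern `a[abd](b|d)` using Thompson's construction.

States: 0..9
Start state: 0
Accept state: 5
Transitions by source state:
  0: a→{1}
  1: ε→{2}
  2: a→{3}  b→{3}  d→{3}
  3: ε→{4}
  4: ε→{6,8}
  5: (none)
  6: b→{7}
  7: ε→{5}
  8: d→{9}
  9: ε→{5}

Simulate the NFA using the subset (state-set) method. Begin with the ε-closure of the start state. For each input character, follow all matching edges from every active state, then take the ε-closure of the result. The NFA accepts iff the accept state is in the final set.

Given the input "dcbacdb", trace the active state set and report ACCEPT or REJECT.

Answer: REJECT

Trace:
initial (ε-close {0}): {0}
'd' @ 1: {}  — state set empty
rest 'cbacdb' ignored (set empty)
final: {}; accept 5 not in set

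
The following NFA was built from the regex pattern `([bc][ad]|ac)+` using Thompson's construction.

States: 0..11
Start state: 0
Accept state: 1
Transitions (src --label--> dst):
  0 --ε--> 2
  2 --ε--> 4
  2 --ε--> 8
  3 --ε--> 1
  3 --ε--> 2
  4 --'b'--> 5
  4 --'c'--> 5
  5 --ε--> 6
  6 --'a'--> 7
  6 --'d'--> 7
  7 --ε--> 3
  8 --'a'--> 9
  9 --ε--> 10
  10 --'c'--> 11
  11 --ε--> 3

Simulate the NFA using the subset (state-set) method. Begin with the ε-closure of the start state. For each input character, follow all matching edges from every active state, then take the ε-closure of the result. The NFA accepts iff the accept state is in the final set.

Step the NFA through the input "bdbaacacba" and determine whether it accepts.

initial (ε-close {0}): {0,2,4,8}
'b' @ 1: {5,6}
'd' @ 2: {1,2,3,4,7,8}  [accepting]
'b' @ 3: {5,6}
'a' @ 4: {1,2,3,4,7,8}  [accepting]
'a' @ 5: {9,10}
'c' @ 6: {1,2,3,4,8,11}  [accepting]
'a' @ 7: {9,10}
'c' @ 8: {1,2,3,4,8,11}  [accepting]
'b' @ 9: {5,6}
'a' @ 10: {1,2,3,4,7,8}  [accepting]
after full input: {1,2,3,4,7,8}  (accept=1 in)

Answer: ACCEPT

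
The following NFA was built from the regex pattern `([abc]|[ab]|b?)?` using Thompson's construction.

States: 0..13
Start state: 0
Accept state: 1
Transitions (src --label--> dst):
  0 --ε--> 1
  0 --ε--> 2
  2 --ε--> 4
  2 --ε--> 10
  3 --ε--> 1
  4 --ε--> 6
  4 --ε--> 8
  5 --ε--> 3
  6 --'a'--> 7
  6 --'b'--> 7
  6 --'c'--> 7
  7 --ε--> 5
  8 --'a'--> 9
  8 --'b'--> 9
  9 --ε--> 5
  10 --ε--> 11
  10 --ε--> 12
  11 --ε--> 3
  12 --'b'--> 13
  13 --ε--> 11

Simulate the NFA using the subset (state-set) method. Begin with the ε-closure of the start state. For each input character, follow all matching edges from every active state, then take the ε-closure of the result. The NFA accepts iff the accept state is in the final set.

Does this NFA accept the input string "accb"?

initial (ε-close {0}): {0,1,2,3,4,6,8,10,11,12}
'a' @ 1: {1,3,5,7,9}  [accepting]
'c' @ 2: {}  — dead — no transitions
rest 'cb' ignored (set empty)
end set {} — state 1 not in

Answer: REJECT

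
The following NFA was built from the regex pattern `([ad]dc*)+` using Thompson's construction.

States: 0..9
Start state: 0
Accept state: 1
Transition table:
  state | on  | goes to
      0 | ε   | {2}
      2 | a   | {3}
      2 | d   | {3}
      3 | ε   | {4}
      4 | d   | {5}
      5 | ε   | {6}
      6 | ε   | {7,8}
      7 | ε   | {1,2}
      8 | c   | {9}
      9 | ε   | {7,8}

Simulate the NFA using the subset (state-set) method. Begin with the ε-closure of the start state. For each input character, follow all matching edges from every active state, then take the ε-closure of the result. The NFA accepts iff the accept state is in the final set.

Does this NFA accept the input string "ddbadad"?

Answer: REJECT

Derivation:
start: ε-closure({0}) = {0,2}
'd' @ 1: {3,4}
'd' @ 2: {1,2,5,6,7,8}  (accept∈set)
'b' @ 3: {}  — no active states
rest 'adad' ignored (set empty)
final: {}; accept 1 not in set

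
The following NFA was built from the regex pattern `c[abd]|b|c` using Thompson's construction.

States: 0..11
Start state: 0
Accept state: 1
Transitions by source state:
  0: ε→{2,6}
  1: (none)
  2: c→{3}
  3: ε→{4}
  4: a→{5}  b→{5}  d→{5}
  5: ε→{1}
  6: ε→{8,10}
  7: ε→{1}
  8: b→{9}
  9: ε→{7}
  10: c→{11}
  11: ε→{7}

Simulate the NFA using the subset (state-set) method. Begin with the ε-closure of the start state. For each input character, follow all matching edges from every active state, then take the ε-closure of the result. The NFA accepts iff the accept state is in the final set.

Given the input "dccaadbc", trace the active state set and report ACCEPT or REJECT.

initial (ε-close {0}): {0,2,6,8,10}
'd' @ 1: {}  — state set empty
rest 'ccaadbc' ignored (set empty)
after full input: {}  (accept=1 not in)

Answer: REJECT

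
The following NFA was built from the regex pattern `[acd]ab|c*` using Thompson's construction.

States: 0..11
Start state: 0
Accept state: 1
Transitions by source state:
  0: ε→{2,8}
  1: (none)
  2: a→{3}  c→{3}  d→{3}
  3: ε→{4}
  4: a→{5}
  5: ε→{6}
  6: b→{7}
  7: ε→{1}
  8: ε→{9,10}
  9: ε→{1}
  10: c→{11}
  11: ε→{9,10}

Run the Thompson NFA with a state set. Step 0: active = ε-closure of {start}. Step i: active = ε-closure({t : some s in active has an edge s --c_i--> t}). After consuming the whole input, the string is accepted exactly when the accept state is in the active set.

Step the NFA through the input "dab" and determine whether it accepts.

initial (ε-close {0}): {0,1,2,8,9,10}
'd' @ 1: {3,4}
'a' @ 2: {5,6}
'b' @ 3: {1,7}  ✓accept
final: {1,7}; accept 1 in set

Answer: ACCEPT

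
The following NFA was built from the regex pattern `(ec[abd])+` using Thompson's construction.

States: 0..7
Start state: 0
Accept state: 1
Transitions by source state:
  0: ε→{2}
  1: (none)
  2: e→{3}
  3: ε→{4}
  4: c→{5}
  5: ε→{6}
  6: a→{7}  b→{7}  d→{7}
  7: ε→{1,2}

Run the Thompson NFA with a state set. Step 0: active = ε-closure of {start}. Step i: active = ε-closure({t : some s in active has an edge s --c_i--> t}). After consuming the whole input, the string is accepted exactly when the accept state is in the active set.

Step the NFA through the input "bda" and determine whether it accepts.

S₀ = ε-closure({0}) = {0,2}
'b' @ 1: {}  — dead — no transitions
rest 'da' ignored (set empty)
after full input: {}  (accept=1 not in)

Answer: REJECT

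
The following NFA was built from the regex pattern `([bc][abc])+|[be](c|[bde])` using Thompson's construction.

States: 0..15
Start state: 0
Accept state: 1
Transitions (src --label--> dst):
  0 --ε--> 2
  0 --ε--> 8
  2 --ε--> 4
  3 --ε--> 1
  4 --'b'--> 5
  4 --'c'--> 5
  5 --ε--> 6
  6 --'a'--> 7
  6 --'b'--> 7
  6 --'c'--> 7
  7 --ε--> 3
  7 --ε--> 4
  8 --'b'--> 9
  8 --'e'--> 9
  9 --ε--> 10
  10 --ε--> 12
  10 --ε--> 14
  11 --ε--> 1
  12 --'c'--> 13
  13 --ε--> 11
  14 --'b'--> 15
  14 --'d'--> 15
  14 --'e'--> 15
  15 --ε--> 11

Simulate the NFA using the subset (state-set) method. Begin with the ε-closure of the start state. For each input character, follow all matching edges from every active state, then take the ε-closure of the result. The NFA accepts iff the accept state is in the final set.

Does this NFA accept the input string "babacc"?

Answer: ACCEPT

Derivation:
initial (ε-close {0}): {0,2,4,8}
'b' @ 1: {5,6,9,10,12,14}
'a' @ 2: {1,3,4,7}  ✓accept
'b' @ 3: {5,6}
'a' @ 4: {1,3,4,7}  ✓accept
'c' @ 5: {5,6}
'c' @ 6: {1,3,4,7}  ✓accept
after full input: {1,3,4,7}  (accept=1 in)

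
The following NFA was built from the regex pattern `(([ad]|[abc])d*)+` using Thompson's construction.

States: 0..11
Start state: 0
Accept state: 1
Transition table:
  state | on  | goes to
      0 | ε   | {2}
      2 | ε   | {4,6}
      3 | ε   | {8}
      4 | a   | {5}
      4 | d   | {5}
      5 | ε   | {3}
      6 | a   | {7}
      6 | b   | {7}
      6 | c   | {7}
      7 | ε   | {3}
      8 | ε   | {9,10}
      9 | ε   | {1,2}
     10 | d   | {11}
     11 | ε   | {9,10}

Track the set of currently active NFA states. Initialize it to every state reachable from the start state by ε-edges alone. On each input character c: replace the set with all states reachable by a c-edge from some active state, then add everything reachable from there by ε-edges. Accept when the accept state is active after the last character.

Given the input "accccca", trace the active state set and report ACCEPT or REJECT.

start: ε-closure({0}) = {0,2,4,6}
'a' @ 1: {1,2,3,4,5,6,7,8,9,10}  ✓accept
'c' @ 2: {1,2,3,4,6,7,8,9,10}  ✓accept
'c' @ 3: {1,2,3,4,6,7,8,9,10}  ✓accept
'c' @ 4: {1,2,3,4,6,7,8,9,10}  ✓accept
'c' @ 5: {1,2,3,4,6,7,8,9,10}  ✓accept
'c' @ 6: {1,2,3,4,6,7,8,9,10}  ✓accept
'a' @ 7: {1,2,3,4,5,6,7,8,9,10}  ✓accept
end set {1,2,3,4,5,6,7,8,9,10} — state 1 in

Answer: ACCEPT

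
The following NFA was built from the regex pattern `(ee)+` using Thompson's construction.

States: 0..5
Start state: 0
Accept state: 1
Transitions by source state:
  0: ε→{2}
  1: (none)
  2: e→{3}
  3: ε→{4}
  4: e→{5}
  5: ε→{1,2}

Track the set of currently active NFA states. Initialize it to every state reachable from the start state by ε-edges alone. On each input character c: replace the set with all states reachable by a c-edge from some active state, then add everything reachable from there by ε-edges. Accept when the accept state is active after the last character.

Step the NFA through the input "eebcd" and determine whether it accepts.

start: ε-closure({0}) = {0,2}
'e' @ 1: {3,4}
'e' @ 2: {1,2,5}  (accept∈set)
'b' @ 3: {}  — state set empty
rest 'cd' ignored (set empty)
end set {} — state 1 not in

Answer: REJECT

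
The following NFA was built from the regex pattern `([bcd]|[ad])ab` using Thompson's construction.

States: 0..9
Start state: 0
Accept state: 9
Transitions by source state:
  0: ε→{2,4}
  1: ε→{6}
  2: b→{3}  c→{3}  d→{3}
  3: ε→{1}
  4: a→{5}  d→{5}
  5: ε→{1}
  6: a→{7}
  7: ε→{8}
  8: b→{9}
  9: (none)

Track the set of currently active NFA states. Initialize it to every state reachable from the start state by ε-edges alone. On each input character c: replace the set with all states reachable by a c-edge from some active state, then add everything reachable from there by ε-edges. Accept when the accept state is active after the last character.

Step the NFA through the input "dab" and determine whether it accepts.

Answer: ACCEPT

Steps:
S₀ = ε-closure({0}) = {0,2,4}
'd' @ 1: {1,3,5,6}
'a' @ 2: {7,8}
'b' @ 3: {9}  [accepting]
after full input: {9}  (accept=9 in)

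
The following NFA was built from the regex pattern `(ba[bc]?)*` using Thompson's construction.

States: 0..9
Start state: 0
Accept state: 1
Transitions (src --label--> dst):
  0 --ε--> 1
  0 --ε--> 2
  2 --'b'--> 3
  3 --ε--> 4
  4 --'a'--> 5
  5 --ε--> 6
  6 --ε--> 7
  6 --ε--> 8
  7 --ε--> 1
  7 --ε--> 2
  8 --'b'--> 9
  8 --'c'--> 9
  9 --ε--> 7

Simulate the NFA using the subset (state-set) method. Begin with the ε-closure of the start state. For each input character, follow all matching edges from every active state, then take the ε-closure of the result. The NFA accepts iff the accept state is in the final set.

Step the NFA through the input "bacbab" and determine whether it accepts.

initial (ε-close {0}): {0,1,2}
'b' @ 1: {3,4}
'a' @ 2: {1,2,5,6,7,8}  ✓accept
'c' @ 3: {1,2,7,9}  ✓accept
'b' @ 4: {3,4}
'a' @ 5: {1,2,5,6,7,8}  ✓accept
'b' @ 6: {1,2,3,4,7,9}  ✓accept
final: {1,2,3,4,7,9}; accept 1 in set

Answer: ACCEPT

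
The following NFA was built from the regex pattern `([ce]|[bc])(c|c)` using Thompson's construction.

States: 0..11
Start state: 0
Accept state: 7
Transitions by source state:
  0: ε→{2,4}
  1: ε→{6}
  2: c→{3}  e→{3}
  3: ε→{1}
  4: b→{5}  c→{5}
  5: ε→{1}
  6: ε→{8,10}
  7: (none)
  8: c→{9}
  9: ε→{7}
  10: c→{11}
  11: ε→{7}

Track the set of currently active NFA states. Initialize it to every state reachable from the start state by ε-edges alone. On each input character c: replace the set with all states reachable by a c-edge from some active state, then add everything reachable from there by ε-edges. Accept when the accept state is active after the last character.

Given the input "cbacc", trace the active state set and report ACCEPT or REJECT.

Answer: REJECT

Derivation:
initial (ε-close {0}): {0,2,4}
'c' @ 1: {1,3,5,6,8,10}
'b' @ 2: {}  — dead — no transitions
rest 'acc' ignored (set empty)
after full input: {}  (accept=7 not in)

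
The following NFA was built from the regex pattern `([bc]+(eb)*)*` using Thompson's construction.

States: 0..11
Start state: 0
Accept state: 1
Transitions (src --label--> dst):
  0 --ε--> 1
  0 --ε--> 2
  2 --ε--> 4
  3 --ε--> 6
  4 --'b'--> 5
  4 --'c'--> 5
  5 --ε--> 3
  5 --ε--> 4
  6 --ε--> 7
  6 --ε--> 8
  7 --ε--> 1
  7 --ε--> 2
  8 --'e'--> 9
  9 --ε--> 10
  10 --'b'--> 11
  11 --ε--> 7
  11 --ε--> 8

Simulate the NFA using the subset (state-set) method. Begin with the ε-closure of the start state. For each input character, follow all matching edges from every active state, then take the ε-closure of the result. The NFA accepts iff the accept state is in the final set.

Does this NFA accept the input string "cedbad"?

S₀ = ε-closure({0}) = {0,1,2,4}
'c' @ 1: {1,2,3,4,5,6,7,8}  ✓accept
'e' @ 2: {9,10}
'd' @ 3: {}  — state set empty
rest 'bad' ignored (set empty)
after full input: {}  (accept=1 not in)

Answer: REJECT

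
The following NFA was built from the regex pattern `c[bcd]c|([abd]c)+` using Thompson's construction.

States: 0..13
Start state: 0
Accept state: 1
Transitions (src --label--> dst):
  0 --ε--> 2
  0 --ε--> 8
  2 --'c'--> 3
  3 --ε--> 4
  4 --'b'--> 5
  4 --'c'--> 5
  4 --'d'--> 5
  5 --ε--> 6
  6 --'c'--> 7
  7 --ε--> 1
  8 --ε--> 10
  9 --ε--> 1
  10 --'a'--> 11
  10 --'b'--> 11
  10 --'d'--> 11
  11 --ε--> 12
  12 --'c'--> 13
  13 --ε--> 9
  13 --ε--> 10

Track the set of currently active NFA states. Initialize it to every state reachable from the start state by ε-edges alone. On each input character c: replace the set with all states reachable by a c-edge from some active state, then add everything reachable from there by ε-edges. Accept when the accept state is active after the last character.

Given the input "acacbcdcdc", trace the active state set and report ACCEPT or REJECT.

S₀ = ε-closure({0}) = {0,2,8,10}
'a' @ 1: {11,12}
'c' @ 2: {1,9,10,13}  (accept∈set)
'a' @ 3: {11,12}
'c' @ 4: {1,9,10,13}  (accept∈set)
'b' @ 5: {11,12}
'c' @ 6: {1,9,10,13}  (accept∈set)
'd' @ 7: {11,12}
'c' @ 8: {1,9,10,13}  (accept∈set)
'd' @ 9: {11,12}
'c' @ 10: {1,9,10,13}  (accept∈set)
end set {1,9,10,13} — state 1 in

Answer: ACCEPT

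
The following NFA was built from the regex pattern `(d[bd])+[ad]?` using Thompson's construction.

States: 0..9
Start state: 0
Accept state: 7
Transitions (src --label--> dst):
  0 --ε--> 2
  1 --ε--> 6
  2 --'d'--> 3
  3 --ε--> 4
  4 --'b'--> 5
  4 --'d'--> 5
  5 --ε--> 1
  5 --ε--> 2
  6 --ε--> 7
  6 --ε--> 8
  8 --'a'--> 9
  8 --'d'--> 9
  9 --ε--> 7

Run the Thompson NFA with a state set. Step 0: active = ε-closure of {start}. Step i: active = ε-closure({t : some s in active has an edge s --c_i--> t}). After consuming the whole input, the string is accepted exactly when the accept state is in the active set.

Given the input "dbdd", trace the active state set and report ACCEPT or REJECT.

start: ε-closure({0}) = {0,2}
'd' @ 1: {3,4}
'b' @ 2: {1,2,5,6,7,8}  [accepting]
'd' @ 3: {3,4,7,9}  [accepting]
'd' @ 4: {1,2,5,6,7,8}  [accepting]
end set {1,2,5,6,7,8} — state 7 in

Answer: ACCEPT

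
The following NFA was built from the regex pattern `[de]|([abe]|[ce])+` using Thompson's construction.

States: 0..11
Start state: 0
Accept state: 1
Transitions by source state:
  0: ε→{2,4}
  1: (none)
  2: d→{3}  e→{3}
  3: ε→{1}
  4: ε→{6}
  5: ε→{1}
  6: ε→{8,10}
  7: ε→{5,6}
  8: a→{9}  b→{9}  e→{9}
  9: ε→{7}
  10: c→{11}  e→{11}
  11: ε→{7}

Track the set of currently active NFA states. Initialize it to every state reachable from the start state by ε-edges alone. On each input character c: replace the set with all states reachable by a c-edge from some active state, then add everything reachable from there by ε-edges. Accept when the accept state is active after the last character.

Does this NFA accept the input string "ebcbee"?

Answer: ACCEPT

Steps:
start: ε-closure({0}) = {0,2,4,6,8,10}
'e' @ 1: {1,3,5,6,7,8,9,10,11}  (accept∈set)
'b' @ 2: {1,5,6,7,8,9,10}  (accept∈set)
'c' @ 3: {1,5,6,7,8,10,11}  (accept∈set)
'b' @ 4: {1,5,6,7,8,9,10}  (accept∈set)
'e' @ 5: {1,5,6,7,8,9,10,11}  (accept∈set)
'e' @ 6: {1,5,6,7,8,9,10,11}  (accept∈set)
final: {1,5,6,7,8,9,10,11}; accept 1 in set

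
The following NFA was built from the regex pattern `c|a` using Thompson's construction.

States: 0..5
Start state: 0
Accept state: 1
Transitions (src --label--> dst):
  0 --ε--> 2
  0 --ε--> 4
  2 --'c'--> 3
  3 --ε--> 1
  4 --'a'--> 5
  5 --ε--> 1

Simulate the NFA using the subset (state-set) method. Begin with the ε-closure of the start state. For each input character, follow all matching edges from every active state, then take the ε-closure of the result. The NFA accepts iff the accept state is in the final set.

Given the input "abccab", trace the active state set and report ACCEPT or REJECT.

start: ε-closure({0}) = {0,2,4}
'a' @ 1: {1,5}  [accepting]
'b' @ 2: {}  — no active states
rest 'ccab' ignored (set empty)
final: {}; accept 1 not in set

Answer: REJECT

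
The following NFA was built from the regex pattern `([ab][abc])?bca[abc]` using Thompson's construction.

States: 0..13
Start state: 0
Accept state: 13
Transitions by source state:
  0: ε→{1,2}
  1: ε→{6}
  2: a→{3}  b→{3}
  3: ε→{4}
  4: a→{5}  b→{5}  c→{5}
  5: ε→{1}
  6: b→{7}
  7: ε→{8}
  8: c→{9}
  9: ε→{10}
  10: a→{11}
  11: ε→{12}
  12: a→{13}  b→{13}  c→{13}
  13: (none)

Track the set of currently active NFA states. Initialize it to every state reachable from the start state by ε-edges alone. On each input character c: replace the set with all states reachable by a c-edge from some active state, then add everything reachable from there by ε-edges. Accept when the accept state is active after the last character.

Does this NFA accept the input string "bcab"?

initial (ε-close {0}): {0,1,2,6}
'b' @ 1: {3,4,7,8}
'c' @ 2: {1,5,6,9,10}
'a' @ 3: {11,12}
'b' @ 4: {13}  (accept∈set)
final: {13}; accept 13 in set

Answer: ACCEPT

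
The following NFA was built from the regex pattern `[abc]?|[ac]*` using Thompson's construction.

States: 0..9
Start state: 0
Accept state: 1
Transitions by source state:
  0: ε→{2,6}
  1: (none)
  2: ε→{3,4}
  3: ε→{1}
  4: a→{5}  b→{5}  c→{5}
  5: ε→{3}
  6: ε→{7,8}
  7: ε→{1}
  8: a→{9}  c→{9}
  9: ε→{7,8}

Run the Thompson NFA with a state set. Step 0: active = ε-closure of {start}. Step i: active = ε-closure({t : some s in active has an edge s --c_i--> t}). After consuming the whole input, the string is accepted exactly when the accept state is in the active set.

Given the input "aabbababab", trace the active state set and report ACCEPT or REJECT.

Answer: REJECT

Steps:
S₀ = ε-closure({0}) = {0,1,2,3,4,6,7,8}
'a' @ 1: {1,3,5,7,8,9}  ✓accept
'a' @ 2: {1,7,8,9}  ✓accept
'b' @ 3: {}  — state set empty
rest 'bababab' ignored (set empty)
after full input: {}  (accept=1 not in)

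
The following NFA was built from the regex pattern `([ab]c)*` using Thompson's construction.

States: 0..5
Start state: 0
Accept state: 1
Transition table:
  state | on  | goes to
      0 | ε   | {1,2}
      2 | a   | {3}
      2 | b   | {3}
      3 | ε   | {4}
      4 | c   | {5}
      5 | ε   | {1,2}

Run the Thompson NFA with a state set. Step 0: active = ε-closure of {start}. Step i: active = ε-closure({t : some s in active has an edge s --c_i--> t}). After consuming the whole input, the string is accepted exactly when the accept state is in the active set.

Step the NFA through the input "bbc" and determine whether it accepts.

Answer: REJECT

Steps:
start: ε-closure({0}) = {0,1,2}
'b' @ 1: {3,4}
'b' @ 2: {}  — state set empty
rest 'c' ignored (set empty)
after full input: {}  (accept=1 not in)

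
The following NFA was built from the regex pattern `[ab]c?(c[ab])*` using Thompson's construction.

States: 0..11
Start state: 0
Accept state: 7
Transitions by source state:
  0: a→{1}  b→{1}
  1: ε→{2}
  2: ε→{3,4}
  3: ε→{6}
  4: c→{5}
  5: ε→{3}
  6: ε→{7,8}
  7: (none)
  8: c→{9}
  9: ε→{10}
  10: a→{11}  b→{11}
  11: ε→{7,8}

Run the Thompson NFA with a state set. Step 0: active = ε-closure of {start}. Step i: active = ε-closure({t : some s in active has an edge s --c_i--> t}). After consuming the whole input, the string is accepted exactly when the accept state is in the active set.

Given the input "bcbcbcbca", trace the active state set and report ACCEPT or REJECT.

initial (ε-close {0}): {0}
'b' @ 1: {1,2,3,4,6,7,8}  ✓accept
'c' @ 2: {3,5,6,7,8,9,10}  ✓accept
'b' @ 3: {7,8,11}  ✓accept
'c' @ 4: {9,10}
'b' @ 5: {7,8,11}  ✓accept
'c' @ 6: {9,10}
'b' @ 7: {7,8,11}  ✓accept
'c' @ 8: {9,10}
'a' @ 9: {7,8,11}  ✓accept
end set {7,8,11} — state 7 in

Answer: ACCEPT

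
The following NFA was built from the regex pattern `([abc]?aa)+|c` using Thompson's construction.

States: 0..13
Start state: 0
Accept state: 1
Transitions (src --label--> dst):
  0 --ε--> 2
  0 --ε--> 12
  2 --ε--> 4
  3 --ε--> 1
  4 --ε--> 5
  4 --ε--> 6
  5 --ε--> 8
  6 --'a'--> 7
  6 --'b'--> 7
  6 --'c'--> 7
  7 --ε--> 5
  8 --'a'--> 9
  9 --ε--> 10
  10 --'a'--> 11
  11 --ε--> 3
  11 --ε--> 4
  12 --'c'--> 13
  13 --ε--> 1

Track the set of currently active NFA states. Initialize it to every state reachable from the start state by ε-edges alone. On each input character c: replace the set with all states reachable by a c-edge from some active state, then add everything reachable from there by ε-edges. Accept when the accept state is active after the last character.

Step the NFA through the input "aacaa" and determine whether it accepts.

start: ε-closure({0}) = {0,2,4,5,6,8,12}
'a' @ 1: {5,7,8,9,10}
'a' @ 2: {1,3,4,5,6,8,9,10,11}  [accepting]
'c' @ 3: {5,7,8}
'a' @ 4: {9,10}
'a' @ 5: {1,3,4,5,6,8,11}  [accepting]
after full input: {1,3,4,5,6,8,11}  (accept=1 in)

Answer: ACCEPT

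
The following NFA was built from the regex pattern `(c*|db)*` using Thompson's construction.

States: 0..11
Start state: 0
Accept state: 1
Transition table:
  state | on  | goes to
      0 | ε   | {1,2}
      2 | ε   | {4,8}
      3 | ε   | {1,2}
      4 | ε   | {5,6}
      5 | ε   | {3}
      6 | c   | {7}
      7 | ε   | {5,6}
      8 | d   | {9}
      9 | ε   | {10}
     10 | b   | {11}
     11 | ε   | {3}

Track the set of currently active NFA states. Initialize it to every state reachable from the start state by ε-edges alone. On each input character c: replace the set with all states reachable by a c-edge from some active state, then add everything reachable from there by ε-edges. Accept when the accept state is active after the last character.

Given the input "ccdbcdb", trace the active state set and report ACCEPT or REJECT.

Answer: ACCEPT

Trace:
initial (ε-close {0}): {0,1,2,3,4,5,6,8}
'c' @ 1: {1,2,3,4,5,6,7,8}  (accept∈set)
'c' @ 2: {1,2,3,4,5,6,7,8}  (accept∈set)
'd' @ 3: {9,10}
'b' @ 4: {1,2,3,4,5,6,8,11}  (accept∈set)
'c' @ 5: {1,2,3,4,5,6,7,8}  (accept∈set)
'd' @ 6: {9,10}
'b' @ 7: {1,2,3,4,5,6,8,11}  (accept∈set)
final: {1,2,3,4,5,6,8,11}; accept 1 in set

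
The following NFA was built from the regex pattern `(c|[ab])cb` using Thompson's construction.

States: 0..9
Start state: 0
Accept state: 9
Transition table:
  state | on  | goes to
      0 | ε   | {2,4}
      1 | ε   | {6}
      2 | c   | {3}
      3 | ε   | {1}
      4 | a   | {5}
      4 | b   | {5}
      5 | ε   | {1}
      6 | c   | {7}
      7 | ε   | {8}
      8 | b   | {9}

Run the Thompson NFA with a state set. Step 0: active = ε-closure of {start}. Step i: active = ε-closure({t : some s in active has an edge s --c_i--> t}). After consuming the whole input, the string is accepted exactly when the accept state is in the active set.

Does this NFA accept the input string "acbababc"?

Answer: REJECT

Trace:
start: ε-closure({0}) = {0,2,4}
'a' @ 1: {1,5,6}
'c' @ 2: {7,8}
'b' @ 3: {9}  ✓accept
'a' @ 4: {}  — dead — no transitions
rest 'babc' ignored (set empty)
after full input: {}  (accept=9 not in)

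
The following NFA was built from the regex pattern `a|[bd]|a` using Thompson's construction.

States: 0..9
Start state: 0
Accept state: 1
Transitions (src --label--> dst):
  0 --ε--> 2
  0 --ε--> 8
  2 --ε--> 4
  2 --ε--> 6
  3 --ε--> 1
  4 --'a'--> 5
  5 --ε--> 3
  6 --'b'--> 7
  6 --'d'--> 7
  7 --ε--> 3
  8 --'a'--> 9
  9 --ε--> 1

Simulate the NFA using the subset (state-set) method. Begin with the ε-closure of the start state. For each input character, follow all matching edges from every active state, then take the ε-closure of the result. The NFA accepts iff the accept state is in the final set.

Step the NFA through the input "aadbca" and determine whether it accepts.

initial (ε-close {0}): {0,2,4,6,8}
'a' @ 1: {1,3,5,9}  ✓accept
'a' @ 2: {}  — state set empty
rest 'dbca' ignored (set empty)
end set {} — state 1 not in

Answer: REJECT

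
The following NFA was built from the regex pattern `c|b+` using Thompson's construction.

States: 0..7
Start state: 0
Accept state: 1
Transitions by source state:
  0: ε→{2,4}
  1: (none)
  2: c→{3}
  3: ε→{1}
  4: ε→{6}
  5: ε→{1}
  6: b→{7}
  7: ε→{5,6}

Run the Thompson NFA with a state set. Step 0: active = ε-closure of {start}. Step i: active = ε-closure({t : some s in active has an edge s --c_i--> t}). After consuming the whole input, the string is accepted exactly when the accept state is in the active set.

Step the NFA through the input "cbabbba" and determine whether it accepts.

initial (ε-close {0}): {0,2,4,6}
'c' @ 1: {1,3}  (accept∈set)
'b' @ 2: {}  — state set empty
rest 'abbba' ignored (set empty)
end set {} — state 1 not in

Answer: REJECT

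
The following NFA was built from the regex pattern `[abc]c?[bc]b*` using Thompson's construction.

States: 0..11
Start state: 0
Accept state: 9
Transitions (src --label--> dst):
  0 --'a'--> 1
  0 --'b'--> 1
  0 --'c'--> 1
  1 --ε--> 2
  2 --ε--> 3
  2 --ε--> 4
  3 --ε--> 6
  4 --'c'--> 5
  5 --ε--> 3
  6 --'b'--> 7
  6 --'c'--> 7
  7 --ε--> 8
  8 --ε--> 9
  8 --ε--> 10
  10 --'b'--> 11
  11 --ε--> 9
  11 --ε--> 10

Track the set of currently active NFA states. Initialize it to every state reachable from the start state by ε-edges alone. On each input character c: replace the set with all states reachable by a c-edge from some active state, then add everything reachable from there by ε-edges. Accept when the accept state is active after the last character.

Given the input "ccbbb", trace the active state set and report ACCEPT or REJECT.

Answer: ACCEPT

Trace:
initial (ε-close {0}): {0}
'c' @ 1: {1,2,3,4,6}
'c' @ 2: {3,5,6,7,8,9,10}  [accepting]
'b' @ 3: {7,8,9,10,11}  [accepting]
'b' @ 4: {9,10,11}  [accepting]
'b' @ 5: {9,10,11}  [accepting]
after full input: {9,10,11}  (accept=9 in)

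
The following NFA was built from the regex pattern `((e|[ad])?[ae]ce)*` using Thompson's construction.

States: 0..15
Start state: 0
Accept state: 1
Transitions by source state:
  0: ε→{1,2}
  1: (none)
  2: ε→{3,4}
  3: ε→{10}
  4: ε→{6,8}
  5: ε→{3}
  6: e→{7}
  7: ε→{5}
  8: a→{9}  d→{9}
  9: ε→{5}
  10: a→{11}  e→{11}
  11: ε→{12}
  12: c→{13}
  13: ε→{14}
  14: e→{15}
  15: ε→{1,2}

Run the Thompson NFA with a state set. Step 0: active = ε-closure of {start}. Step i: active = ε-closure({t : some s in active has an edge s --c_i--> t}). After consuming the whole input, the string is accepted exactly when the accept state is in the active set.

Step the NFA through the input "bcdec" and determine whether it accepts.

Answer: REJECT

Steps:
start: ε-closure({0}) = {0,1,2,3,4,6,8,10}
'b' @ 1: {}  — no active states
rest 'cdec' ignored (set empty)
after full input: {}  (accept=1 not in)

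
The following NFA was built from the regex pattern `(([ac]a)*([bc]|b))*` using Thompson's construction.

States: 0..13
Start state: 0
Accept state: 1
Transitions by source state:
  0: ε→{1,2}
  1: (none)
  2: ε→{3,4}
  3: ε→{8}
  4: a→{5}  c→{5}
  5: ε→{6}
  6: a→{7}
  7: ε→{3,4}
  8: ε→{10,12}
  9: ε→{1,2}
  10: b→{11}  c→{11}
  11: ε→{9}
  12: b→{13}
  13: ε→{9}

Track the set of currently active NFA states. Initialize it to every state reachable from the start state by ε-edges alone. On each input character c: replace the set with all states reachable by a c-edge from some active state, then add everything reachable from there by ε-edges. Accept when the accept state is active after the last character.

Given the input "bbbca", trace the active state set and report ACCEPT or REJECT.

Answer: REJECT

Trace:
start: ε-closure({0}) = {0,1,2,3,4,8,10,12}
'b' @ 1: {1,2,3,4,8,9,10,11,12,13}  (accept∈set)
'b' @ 2: {1,2,3,4,8,9,10,11,12,13}  (accept∈set)
'b' @ 3: {1,2,3,4,8,9,10,11,12,13}  (accept∈set)
'c' @ 4: {1,2,3,4,5,6,8,9,10,11,12}  (accept∈set)
'a' @ 5: {3,4,5,6,7,8,10,12}
end set {3,4,5,6,7,8,10,12} — state 1 not in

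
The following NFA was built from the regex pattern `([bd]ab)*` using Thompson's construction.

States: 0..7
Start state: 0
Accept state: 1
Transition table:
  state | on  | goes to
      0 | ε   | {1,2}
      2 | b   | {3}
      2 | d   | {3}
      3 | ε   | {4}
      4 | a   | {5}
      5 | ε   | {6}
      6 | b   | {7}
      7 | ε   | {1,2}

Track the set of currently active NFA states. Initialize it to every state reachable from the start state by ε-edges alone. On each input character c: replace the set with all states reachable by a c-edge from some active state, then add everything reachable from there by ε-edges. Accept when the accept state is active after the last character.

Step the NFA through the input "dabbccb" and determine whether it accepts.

S₀ = ε-closure({0}) = {0,1,2}
'd' @ 1: {3,4}
'a' @ 2: {5,6}
'b' @ 3: {1,2,7}  (accept∈set)
'b' @ 4: {3,4}
'c' @ 5: {}  — no active states
rest 'cb' ignored (set empty)
after full input: {}  (accept=1 not in)

Answer: REJECT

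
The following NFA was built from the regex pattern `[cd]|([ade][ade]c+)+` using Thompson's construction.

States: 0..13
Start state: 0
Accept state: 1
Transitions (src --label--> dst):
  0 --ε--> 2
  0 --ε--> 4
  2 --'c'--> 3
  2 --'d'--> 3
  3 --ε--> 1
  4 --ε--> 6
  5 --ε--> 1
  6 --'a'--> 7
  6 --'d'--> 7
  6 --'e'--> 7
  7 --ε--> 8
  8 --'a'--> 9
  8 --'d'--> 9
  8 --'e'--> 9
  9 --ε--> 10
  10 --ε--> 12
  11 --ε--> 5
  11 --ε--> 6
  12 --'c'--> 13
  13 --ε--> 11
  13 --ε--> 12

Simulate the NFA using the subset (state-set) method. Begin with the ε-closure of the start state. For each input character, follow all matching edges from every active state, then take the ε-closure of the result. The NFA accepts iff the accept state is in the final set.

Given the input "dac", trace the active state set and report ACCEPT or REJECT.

initial (ε-close {0}): {0,2,4,6}
'd' @ 1: {1,3,7,8}  ✓accept
'a' @ 2: {9,10,12}
'c' @ 3: {1,5,6,11,12,13}  ✓accept
end set {1,5,6,11,12,13} — state 1 in

Answer: ACCEPT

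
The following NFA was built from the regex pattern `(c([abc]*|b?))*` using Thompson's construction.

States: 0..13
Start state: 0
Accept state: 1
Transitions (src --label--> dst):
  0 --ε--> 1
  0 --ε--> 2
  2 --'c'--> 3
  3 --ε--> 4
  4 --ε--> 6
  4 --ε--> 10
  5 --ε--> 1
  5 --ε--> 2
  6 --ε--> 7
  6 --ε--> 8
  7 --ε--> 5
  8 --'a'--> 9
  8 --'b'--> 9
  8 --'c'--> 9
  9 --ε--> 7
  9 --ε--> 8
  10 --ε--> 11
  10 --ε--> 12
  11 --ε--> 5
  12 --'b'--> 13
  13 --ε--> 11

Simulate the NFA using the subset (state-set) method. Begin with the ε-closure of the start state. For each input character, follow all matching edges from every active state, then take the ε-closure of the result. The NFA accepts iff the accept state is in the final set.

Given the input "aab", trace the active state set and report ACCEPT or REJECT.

initial (ε-close {0}): {0,1,2}
'a' @ 1: {}  — no active states
rest 'ab' ignored (set empty)
after full input: {}  (accept=1 not in)

Answer: REJECT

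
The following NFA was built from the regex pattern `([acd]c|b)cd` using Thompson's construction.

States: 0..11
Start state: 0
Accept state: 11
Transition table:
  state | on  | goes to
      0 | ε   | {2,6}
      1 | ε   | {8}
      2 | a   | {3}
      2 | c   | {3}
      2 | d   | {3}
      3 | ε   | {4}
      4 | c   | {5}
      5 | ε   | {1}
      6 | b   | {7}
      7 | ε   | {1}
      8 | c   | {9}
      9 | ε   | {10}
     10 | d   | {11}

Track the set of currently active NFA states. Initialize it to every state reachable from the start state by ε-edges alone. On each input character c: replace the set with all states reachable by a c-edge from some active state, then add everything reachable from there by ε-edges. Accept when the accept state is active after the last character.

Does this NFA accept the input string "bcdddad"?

Answer: REJECT

Steps:
S₀ = ε-closure({0}) = {0,2,6}
'b' @ 1: {1,7,8}
'c' @ 2: {9,10}
'd' @ 3: {11}  [accepting]
'd' @ 4: {}  — state set empty
rest 'dad' ignored (set empty)
final: {}; accept 11 not in set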